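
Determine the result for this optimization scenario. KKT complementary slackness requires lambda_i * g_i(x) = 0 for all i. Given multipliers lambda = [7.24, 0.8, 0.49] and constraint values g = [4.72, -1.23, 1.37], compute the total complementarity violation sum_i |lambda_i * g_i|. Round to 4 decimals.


KKT complementary slackness check:
lambda_1 * g_1 = 7.24 * 4.72 = 34.1728
lambda_2 * g_2 = 0.8 * -1.23 = -0.984
lambda_3 * g_3 = 0.49 * 1.37 = 0.6713
Total violation = 34.1728 + 0.984 + 0.6713 = 35.8281


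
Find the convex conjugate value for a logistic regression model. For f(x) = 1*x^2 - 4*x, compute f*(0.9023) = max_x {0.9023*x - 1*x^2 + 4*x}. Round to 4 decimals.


f*(y) = sup_x {y*x - a*x^2 - b*x} = sup_x {(y-b)*x - a*x^2}
FOC: (y - b) - 2a*x = 0 => x* = (y - b)/(2a)
x* = (0.9023 + 4)/(2*1) = 2.4512
f*(0.9023) = (y-b)^2/(4a) = (0.9023 + 4)^2/(4*1)
= 24.0325/4 = 6.0081


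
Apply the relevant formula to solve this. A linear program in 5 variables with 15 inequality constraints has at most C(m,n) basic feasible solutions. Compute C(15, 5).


Each vertex corresponds to some choice of n active constraints out of m, so the number of vertices is at most C(m, n) = m! / (n!(m-n)!).
m = 15, n = 5
Numerator: 15 * 14 * 13 * 12 * 11
Denominator: 5! = 120
C(15, 5) = 3003


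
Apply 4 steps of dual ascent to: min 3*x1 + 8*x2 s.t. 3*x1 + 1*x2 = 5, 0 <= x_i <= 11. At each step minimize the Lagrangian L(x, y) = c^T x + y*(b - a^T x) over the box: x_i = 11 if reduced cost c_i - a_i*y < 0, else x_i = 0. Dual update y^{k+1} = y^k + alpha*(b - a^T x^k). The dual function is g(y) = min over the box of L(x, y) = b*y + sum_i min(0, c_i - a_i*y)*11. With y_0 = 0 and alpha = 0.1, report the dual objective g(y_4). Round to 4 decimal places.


Dual ascent for LP: min 3*x1 + 8*x2, 3*x1 + 1*x2 = 5, 0 <= x_i <= 11
Step 1: y^k = 0.0, reduced costs: (3.0, 8.0)
  x^k = (0.0, 0.0), subgradient = b - a^T x = 5.0
  y^{k+1} = 0.0 + 0.1*5.0 = 0.5
Step 2: y^k = 0.5, reduced costs: (1.5, 7.5)
  x^k = (0.0, 0.0), subgradient = b - a^T x = 5.0
  y^{k+1} = 0.5 + 0.1*5.0 = 1.0
Step 3: y^k = 1.0, reduced costs: (0.0, 7.0)
  x^k = (0.0, 0.0), subgradient = b - a^T x = 5.0
  y^{k+1} = 1.0 + 0.1*5.0 = 1.5
Step 4: y^k = 1.5, reduced costs: (-1.5, 6.5)
  x^k = (11.0, 0.0), subgradient = b - a^T x = -28.0
  y^{k+1} = 1.5 + 0.1*-28.0 = -1.3
Dual objective at y_4 = -1.3: reduced costs (6.9, 9.3), box minimizer x = (0.0, 0.0)
g(y_4) = b*y + (c1 - a1*y)*x1 + (c2 - a2*y)*x2 = 5*(-1.3) + 6.9*0.0 + 9.3*0.0 = -6.5 + 0.0 + 0.0 = -6.5


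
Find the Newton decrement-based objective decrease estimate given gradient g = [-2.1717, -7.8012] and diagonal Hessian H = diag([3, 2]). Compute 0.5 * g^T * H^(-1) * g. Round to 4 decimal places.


Step 1: H is diagonal, so H^(-1) * g = [-0.7239, -3.9006].
Step 2: g^T H^(-1) g = sum_i g_i^2 / H_ii
  = (-2.1717)^2/3 + (-7.8012)^2/2
  = 1.5721 + 30.4294 = 32.0015
Step 3: Objective decrease = 0.5 * g^T H^(-1) g = 16.0007


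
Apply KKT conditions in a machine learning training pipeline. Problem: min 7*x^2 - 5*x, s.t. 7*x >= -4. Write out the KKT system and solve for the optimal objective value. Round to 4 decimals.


Step 1: Try lambda = 0 (constraint inactive).
Stationarity: 2*7*x - 5 = 0
x* = 5/(2*7) = 5/14 = 0.3571 (rounded; the exact value 5/14 is used below)
Check constraint: 7*0.3571 = 2.4997 >= -4 -- satisfied.
Step 2: Compute optimal value.
f(x*) = 7*(5/14)^2 - 5*(5/14) = -0.8929


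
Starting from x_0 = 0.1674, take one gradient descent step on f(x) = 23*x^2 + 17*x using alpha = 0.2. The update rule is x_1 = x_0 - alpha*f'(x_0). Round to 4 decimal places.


We compute the gradient at x_0 and apply the update.
f'(x) = 46*x + 17
f'(0.1674) = 46*0.1674 + 17 = 24.7004
x_1 = 0.1674 - 0.2*24.7004 = -4.7727


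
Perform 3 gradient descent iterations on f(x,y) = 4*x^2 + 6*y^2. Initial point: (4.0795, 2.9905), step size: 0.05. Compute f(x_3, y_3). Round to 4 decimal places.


Gradient descent on f(x,y) = 4*x^2 + 6*y^2.
Starting point: (4.0795, 2.9905), alpha = 0.05
Step 1: grad_x = 2*4*4.0795 = 32.636, grad_y = 2*6*2.9905 = 35.886
  x_1 = 4.0795 - 0.05*32.636 = 2.4477
  y_1 = 2.9905 - 0.05*35.886 = 1.1962
Step 2: grad_x = 2*4*2.4477 = 19.5816, grad_y = 2*6*1.1962 = 14.3544
  x_2 = 2.4477 - 0.05*19.5816 = 1.4686
  y_2 = 1.1962 - 0.05*14.3544 = 0.4785
Step 3: grad_x = 2*4*1.4686 = 11.749, grad_y = 2*6*0.4785 = 5.7418
  x_3 = 1.4686 - 0.05*11.749 = 0.8812
  y_3 = 0.4785 - 0.05*5.7418 = 0.1914
f(0.8812, 0.1914) = 4*0.8812^2 + 6*0.1914^2 = 3.3256


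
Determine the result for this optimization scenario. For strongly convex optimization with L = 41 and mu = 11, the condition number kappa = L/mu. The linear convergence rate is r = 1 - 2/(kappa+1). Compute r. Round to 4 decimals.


Step 1: Compute the condition number.
kappa = L/mu = 41/11 = 3.7273
Step 2: Compute the convergence rate.
r = 1 - 2/(kappa + 1) = 1 - 2*mu/(L + mu) = (L - mu)/(L + mu) = 30/52 = 0.5769


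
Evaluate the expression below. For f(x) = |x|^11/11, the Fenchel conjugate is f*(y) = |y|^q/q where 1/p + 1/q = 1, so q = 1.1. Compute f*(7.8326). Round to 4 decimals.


The conjugate exponent q satisfies 1/p + 1/q = 1.
p = 11, so q = 11/(11 - 1) = 1.1
|y|^q = 7.8326^1.1 = 9.6227
f*(7.8326) = 9.6227 / 1.1 = 8.7479


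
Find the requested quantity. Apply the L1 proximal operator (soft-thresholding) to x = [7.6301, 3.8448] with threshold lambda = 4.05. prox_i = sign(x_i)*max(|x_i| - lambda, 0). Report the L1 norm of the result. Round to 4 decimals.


Soft-thresholding with lambda = 4.05:
prox(7.6301) = sign(7.6301)*max(|7.6301| - 4.05, 0) = 3.5801
prox(3.8448) = sign(3.8448)*max(|3.8448| - 4.05, 0) = 0.0
prox(x) = [3.5801, 0.0]
||prox(x)||_1 = 3.5801 + 0.0 = 3.5801


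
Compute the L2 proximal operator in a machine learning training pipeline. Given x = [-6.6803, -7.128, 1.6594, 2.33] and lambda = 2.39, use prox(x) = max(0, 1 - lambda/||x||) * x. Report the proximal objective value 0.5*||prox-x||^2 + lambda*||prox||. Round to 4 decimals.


Step 1: Compute ||x||.
||x|| = 10.1793
Step 2: Compute scaling factor.
scale = max(0, 1 - 2.39/10.1793) = 0.7652
Step 3: prox(x) = [-5.1118, -5.4544, 1.2698, 1.7829]
||prox(x)|| = 7.7893
Step 4: Proximal objective.
0.5*||prox-x||^2 = 2.8561
lambda*||prox|| = 18.6164
Total = 21.4724


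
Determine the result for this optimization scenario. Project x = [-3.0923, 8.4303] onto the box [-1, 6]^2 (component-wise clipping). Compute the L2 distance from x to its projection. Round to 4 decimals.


Project each component onto [-1, 6].
clip(-3.0923) = -1.0, clip(8.4303) = 6.0
Projection = [-1.0, 6.0]
Squared diffs: [4.3777, 5.9064]
Distance = sqrt(10.2841) = 3.2069


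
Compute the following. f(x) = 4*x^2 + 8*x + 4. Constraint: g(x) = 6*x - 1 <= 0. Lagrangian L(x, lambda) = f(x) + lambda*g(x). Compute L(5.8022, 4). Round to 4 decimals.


Step 1: Evaluate f(x).
f(5.8022) = 4*5.8022^2 + 8*5.8022 + 4 = 185.0797
Step 2: Evaluate g(x).
g(5.8022) = 6*5.8022 - 1 = 33.8132
Step 3: Compute Lagrangian.
L = 185.0797 + 4*33.8132 = 320.3325


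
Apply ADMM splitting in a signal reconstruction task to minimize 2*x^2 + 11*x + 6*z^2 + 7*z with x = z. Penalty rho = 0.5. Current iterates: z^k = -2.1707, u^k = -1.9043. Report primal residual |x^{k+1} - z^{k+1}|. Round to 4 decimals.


ADMM iteration with rho = 0.5, z^k = -2.1707, u^k = -1.9043
Step 1: x-update.
Minimize 2*x^2 + 11*x + (0.5/2)*(x + 2.1707 - 1.9043)^2
FOC: (2*2 + 0.5)*x = -11 + 0.5*(-2.1707 + 1.9043)
x^{k+1} = -2.474
Step 2: z-update.
Minimize 6*z^2 + 7*z + (0.5/2)*(-2.474 - z - 1.9043)^2
FOC: (2*6 + 0.5)*z = -7 + 0.5*(-2.474 - 1.9043)
z^{k+1} = -0.7351
Step 3: u-update.
u^{k+1} = -1.9043 - 2.474 + 0.7351 = -3.6432
Step 4: Primal residual = |-2.474 + 0.7351| = 1.7389


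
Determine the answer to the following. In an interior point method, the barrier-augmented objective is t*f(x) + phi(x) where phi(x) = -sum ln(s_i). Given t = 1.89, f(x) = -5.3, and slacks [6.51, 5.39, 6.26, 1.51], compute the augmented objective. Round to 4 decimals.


Step 1: Compute log-barrier.
ln values: [1.8733, 1.6845, 1.8342, 0.4121]
phi = -(1.8733 + 1.6845 + 1.8342 + 0.4121) = -5.8042
Step 2: Compute augmented objective.
t*f(x) = 1.89*-5.3 = -10.017
Total = -10.017 - 5.8042 = -15.8212


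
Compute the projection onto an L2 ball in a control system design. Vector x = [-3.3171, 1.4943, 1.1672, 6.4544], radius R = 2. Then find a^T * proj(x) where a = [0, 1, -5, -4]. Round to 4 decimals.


Step 1: Compute ||x|| (intermediates to 6 decimals).
||x|| = sqrt((-3.3171)^2 + 1.4943^2 + 1.1672^2 + 6.4544^2) = 7.500515
Step 2: Project.
Since ||x|| > R, scale = R/||x|| = 2/7.500515 = 0.266648, proj(x) = scale * x
proj(x) = [-0.884498, 0.398452, 0.311232, 1.721053]
Step 3: Dot product.
a^T * proj(x) = 0*(-0.884498) + 1*0.398452 - 5*0.311232 - 4*1.721053 = -8.0419


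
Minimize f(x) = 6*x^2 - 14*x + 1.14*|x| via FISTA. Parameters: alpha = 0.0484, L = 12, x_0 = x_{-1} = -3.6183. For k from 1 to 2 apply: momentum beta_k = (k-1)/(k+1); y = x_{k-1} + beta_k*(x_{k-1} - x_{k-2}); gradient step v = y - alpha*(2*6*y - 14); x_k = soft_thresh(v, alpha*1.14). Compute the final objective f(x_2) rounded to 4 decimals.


FISTA on f(x) = 6*x^2 - 14*x + 1.14*|x|
L = 12, alpha = 0.0484
Iteration 1: beta = 0.0, y = -3.6183 + 0.0*(-3.6183 + 3.6183) = -3.6183
  grad(y) = -57.4196, v = y - alpha*grad = -0.8392
  prox(v) = soft_thresh(-0.8392, 0.0552) = -0.784
Iteration 2: beta = 0.3333, y = -0.784 + 0.3333*(-0.784 + 3.6183) = 0.1607
  grad(y) = -12.071, v = y - alpha*grad = 0.745
  prox(v) = soft_thresh(0.745, 0.0552) = 0.6898
f(x_2) = 6*0.6898^2 - 14*0.6898 + 1.14*|0.6898| = -6.0159


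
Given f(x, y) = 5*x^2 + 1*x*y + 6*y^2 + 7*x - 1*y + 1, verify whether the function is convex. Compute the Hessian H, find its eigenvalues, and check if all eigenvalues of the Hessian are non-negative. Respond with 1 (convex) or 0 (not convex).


The Hessian of f(x,y) = 5*x^2 + 1*x*y + 6*y^2 + 7*x - 1*y + 1 is:
H = [[10, 1], [1, 12]]
Trace = 10 + 12 = 22
Determinant = 10*12 - (1)^2 = 119
Discriminant = (22)^2 - 4*119 = 8.0
Eigenvalues: lambda_1 = 9.5858, lambda_2 = 12.4142
The function is convex.

1


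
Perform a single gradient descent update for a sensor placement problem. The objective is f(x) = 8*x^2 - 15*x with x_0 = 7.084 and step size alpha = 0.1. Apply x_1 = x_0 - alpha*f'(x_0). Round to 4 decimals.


We compute the gradient at x_0 and apply the update.
f'(x) = 16*x - 15
f'(7.084) = 16*7.084 - 15 = 98.344
x_1 = 7.084 - 0.1*98.344 = -2.7504


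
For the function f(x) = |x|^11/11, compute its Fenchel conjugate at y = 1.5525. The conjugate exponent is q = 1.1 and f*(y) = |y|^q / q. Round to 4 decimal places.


The conjugate exponent q satisfies 1/p + 1/q = 1.
p = 11, so q = 11/(11 - 1) = 1.1
|y|^q = 1.5525^1.1 = 1.6223
f*(1.5525) = 1.6223 / 1.1 = 1.4748


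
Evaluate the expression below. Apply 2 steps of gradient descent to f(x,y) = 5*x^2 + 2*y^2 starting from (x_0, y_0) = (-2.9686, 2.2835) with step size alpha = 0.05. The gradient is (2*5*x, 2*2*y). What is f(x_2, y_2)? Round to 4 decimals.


Gradient descent on f(x,y) = 5*x^2 + 2*y^2.
Starting point: (-2.9686, 2.2835), alpha = 0.05
Step 1: grad_x = 2*5*-2.9686 = -29.686, grad_y = 2*2*2.2835 = 9.134
  x_1 = -2.9686 - 0.05*-29.686 = -1.4843
  y_1 = 2.2835 - 0.05*9.134 = 1.8268
Step 2: grad_x = 2*5*-1.4843 = -14.843, grad_y = 2*2*1.8268 = 7.3072
  x_2 = -1.4843 - 0.05*-14.843 = -0.7422
  y_2 = 1.8268 - 0.05*7.3072 = 1.4614
f(-0.7422, 1.4614) = 5*(-0.7422)^2 + 2*1.4614^2 = 7.0255


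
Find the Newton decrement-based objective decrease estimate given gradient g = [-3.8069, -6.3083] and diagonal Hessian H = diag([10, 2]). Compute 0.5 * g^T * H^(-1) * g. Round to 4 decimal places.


Step 1: H is diagonal, so H^(-1) * g = [-0.3807, -3.1542].
Step 2: g^T H^(-1) g = sum_i g_i^2 / H_ii
  = (-3.8069)^2/10 + (-6.3083)^2/2
  = 1.4492 + 19.8973 = 21.3466
Step 3: Objective decrease = 0.5 * g^T H^(-1) g = 10.6733


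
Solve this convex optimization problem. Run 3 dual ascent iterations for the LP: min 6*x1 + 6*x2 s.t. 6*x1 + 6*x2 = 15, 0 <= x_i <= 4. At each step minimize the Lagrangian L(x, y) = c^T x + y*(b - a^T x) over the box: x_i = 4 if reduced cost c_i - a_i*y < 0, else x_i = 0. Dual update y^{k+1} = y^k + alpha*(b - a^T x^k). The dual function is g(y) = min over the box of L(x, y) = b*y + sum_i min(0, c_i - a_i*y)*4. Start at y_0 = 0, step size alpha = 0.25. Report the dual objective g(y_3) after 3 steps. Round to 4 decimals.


Dual ascent for LP: min 6*x1 + 6*x2, 6*x1 + 6*x2 = 15, 0 <= x_i <= 4
Step 1: y^k = 0.0, reduced costs: (6.0, 6.0)
  x^k = (0.0, 0.0), subgradient = b - a^T x = 15.0
  y^{k+1} = 0.0 + 0.25*15.0 = 3.75
Step 2: y^k = 3.75, reduced costs: (-16.5, -16.5)
  x^k = (4.0, 4.0), subgradient = b - a^T x = -33.0
  y^{k+1} = 3.75 + 0.25*-33.0 = -4.5
Step 3: y^k = -4.5, reduced costs: (33.0, 33.0)
  x^k = (0.0, 0.0), subgradient = b - a^T x = 15.0
  y^{k+1} = -4.5 + 0.25*15.0 = -0.75
Dual objective at y_3 = -0.75: reduced costs (10.5, 10.5), box minimizer x = (0.0, 0.0)
g(y_3) = b*y + (c1 - a1*y)*x1 + (c2 - a2*y)*x2 = 15*(-0.75) + 10.5*0.0 + 10.5*0.0 = -11.25 + 0.0 + 0.0 = -11.25


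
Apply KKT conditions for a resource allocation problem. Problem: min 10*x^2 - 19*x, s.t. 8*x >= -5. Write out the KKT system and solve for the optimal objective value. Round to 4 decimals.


Step 1: Try lambda = 0 (constraint inactive).
Stationarity: 2*10*x - 19 = 0
x* = 19/(2*10) = 0.95
Check constraint: 8*0.95 = 7.6 >= -5 -- satisfied.
Step 2: Compute optimal value.
f(x*) = 10*0.95^2 - 19*0.95 = -9.025


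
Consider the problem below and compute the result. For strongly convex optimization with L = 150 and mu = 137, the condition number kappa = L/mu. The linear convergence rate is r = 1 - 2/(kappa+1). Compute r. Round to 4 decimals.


Step 1: Compute the condition number.
kappa = L/mu = 150/137 = 1.0949
Step 2: Compute the convergence rate.
r = 1 - 2/(kappa + 1) = 1 - 2*mu/(L + mu) = (L - mu)/(L + mu) = 13/287 = 0.0453


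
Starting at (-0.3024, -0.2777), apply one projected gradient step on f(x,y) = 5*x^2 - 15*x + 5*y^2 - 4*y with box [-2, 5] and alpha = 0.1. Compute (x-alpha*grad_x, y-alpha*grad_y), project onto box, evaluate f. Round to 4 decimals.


Step 1: Compute gradient at (-0.3024, -0.2777).
grad_x = 2*5*-0.3024 - 15 = -18.024
grad_y = 2*5*-0.2777 - 4 = -6.777
Step 2: Gradient step.
x_raw = -0.3024 - 0.1*-18.024 = 1.5
y_raw = -0.2777 - 0.1*-6.777 = 0.4
Step 3: Project onto [-2, 5].
x_proj = clip(1.5) = 1.5
y_proj = clip(0.4) = 0.4
Step 4: Evaluate f.
f(1.5, 0.4) = -12.05


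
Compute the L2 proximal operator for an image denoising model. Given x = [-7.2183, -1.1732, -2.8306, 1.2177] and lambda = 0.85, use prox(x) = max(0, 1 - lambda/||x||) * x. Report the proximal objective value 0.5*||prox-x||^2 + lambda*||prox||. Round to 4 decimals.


Step 1: Compute ||x||.
||x|| = 7.9357
Step 2: Compute scaling factor.
scale = max(0, 1 - 0.85/7.9357) = 0.8929
Step 3: prox(x) = [-6.4451, -1.0475, -2.5274, 1.0873]
||prox(x)|| = 7.0857
Step 4: Proximal objective.
0.5*||prox-x||^2 = 0.3613
lambda*||prox|| = 6.0228
Total = 6.3841


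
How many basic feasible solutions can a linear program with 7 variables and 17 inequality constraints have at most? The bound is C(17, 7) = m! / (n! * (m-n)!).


Each vertex corresponds to some choice of n active constraints out of m, so the number of vertices is at most C(m, n) = m! / (n!(m-n)!).
m = 17, n = 7
Numerator: 17 * 16 * 15 * 14 * 13 * 12 * 11
Denominator: 7! = 5040
C(17, 7) = 19448


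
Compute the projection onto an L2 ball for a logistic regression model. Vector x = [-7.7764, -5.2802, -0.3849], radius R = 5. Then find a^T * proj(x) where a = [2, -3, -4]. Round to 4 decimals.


Step 1: Compute ||x|| (intermediates to 6 decimals).
||x|| = sqrt((-7.7764)^2 + (-5.2802)^2 + (-0.3849)^2) = 9.4075
Step 2: Project.
Since ||x|| > R, scale = R/||x|| = 5/9.4075 = 0.531491, proj(x) = scale * x
proj(x) = [-4.133087, -2.806379, -0.204571]
Step 3: Dot product.
a^T * proj(x) = 2*(-4.133087) - 3*(-2.806379) - 4*(-0.204571) = 0.9712


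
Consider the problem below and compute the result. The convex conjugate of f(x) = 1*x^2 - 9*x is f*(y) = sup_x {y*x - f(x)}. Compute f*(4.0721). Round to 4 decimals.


f*(y) = sup_x {y*x - a*x^2 - b*x} = sup_x {(y-b)*x - a*x^2}
FOC: (y - b) - 2a*x = 0 => x* = (y - b)/(2a)
x* = (4.0721 + 9)/(2*1) = 6.5361
f*(4.0721) = (y-b)^2/(4a) = (4.0721 + 9)^2/(4*1)
= 170.8798/4 = 42.7199


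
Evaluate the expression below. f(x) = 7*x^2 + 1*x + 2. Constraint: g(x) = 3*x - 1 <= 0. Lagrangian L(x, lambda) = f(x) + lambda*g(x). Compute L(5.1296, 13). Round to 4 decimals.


Step 1: Evaluate f(x).
f(5.1296) = 7*5.1296^2 + 1*5.1296 + 2 = 191.3192
Step 2: Evaluate g(x).
g(5.1296) = 3*5.1296 - 1 = 14.3888
Step 3: Compute Lagrangian.
L = 191.3192 + 13*14.3888 = 378.3736


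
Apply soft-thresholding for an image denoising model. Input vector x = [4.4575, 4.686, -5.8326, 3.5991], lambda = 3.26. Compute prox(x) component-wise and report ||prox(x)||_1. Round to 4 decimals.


Soft-thresholding with lambda = 3.26:
prox(4.4575) = sign(4.4575)*max(|4.4575| - 3.26, 0) = 1.1975
prox(4.686) = sign(4.686)*max(|4.686| - 3.26, 0) = 1.426
prox(-5.8326) = sign(-5.8326)*max(|-5.8326| - 3.26, 0) = -2.5726
prox(3.5991) = sign(3.5991)*max(|3.5991| - 3.26, 0) = 0.3391
prox(x) = [1.1975, 1.426, -2.5726, 0.3391]
||prox(x)||_1 = 1.1975 + 1.426 + 2.5726 + 0.3391 = 5.5352


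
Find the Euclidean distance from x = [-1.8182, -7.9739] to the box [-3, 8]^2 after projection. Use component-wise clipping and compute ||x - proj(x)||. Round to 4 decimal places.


Project each component onto [-3, 8].
clip(-1.8182) = -1.8182, clip(-7.9739) = -3.0
Projection = [-1.8182, -3.0]
Squared diffs: [0.0, 24.7397]
Distance = sqrt(24.7397) = 4.9739


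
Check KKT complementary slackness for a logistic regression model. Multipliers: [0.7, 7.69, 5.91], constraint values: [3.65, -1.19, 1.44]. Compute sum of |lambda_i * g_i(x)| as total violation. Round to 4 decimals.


KKT complementary slackness check:
lambda_1 * g_1 = 0.7 * 3.65 = 2.555
lambda_2 * g_2 = 7.69 * -1.19 = -9.1511
lambda_3 * g_3 = 5.91 * 1.44 = 8.5104
Total violation = 2.555 + 9.1511 + 8.5104 = 20.2165


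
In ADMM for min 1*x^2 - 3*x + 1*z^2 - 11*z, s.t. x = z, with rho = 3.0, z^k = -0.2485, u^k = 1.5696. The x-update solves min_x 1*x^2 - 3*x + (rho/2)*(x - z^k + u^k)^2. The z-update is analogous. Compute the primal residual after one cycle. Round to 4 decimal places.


ADMM iteration with rho = 3.0, z^k = -0.2485, u^k = 1.5696
Step 1: x-update.
Minimize 1*x^2 - 3*x + (3.0/2)*(x + 0.2485 + 1.5696)^2
FOC: (2*1 + 3.0)*x = 3 + 3.0*(-0.2485 - 1.5696)
x^{k+1} = -0.4909
Step 2: z-update.
Minimize 1*z^2 - 11*z + (3.0/2)*(-0.4909 - z + 1.5696)^2
FOC: (2*1 + 3.0)*z = 11 + 3.0*(-0.4909 + 1.5696)
z^{k+1} = 2.8472
Step 3: u-update.
u^{k+1} = 1.5696 - 0.4909 - 2.8472 = -1.7685
Step 4: Primal residual = |-0.4909 - 2.8472| = 3.3381


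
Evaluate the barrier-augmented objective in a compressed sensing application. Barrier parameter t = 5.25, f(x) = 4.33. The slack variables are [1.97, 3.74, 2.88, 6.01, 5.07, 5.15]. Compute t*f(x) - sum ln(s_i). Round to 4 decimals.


Step 1: Compute log-barrier.
ln values: [0.678, 1.3191, 1.0578, 1.7934, 1.6233, 1.639]
phi = -(0.678 + 1.3191 + 1.0578 + 1.7934 + 1.6233 + 1.639) = -8.1107
Step 2: Compute augmented objective.
t*f(x) = 5.25*4.33 = 22.7325
Total = 22.7325 - 8.1107 = 14.6218


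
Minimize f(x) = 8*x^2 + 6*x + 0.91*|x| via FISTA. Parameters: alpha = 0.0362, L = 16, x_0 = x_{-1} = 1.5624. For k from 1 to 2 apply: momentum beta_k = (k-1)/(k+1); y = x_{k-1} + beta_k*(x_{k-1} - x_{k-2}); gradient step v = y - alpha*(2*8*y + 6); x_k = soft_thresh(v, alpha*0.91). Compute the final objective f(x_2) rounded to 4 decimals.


FISTA on f(x) = 8*x^2 + 6*x + 0.91*|x|
L = 16, alpha = 0.0362
Iteration 1: beta = 0.0, y = 1.5624 + 0.0*(1.5624 - 1.5624) = 1.5624
  grad(y) = 30.9984, v = y - alpha*grad = 0.4403
  prox(v) = soft_thresh(0.4403, 0.0329) = 0.4073
Iteration 2: beta = 0.3333, y = 0.4073 + 0.3333*(0.4073 - 1.5624) = 0.0223
  grad(y) = 6.3566, v = y - alpha*grad = -0.2078
  prox(v) = soft_thresh(-0.2078, 0.0329) = -0.1749
f(x_2) = 8*(-0.1749)^2 + 6*(-0.1749) + 0.91*|-0.1749| = -0.6455


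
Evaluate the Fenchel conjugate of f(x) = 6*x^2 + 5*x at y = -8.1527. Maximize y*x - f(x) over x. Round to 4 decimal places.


f*(y) = sup_x {y*x - a*x^2 - b*x} = sup_x {(y-b)*x - a*x^2}
FOC: (y - b) - 2a*x = 0 => x* = (y - b)/(2a)
x* = (-8.1527 - 5)/(2*6) = -1.0961
f*(-8.1527) = (y-b)^2/(4a) = (-8.1527 - 5)^2/(4*6)
= 172.9935/24 = 7.2081


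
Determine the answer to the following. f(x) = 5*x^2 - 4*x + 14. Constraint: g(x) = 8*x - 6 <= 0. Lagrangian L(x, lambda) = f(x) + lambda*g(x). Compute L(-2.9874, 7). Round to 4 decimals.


Step 1: Evaluate f(x).
f(-2.9874) = 5*(-2.9874)^2 - 4*(-2.9874) + 14 = 70.5724
Step 2: Evaluate g(x).
g(-2.9874) = 8*-2.9874 - 6 = -29.8992
Step 3: Compute Lagrangian.
L = 70.5724 + 7*-29.8992 = -138.722


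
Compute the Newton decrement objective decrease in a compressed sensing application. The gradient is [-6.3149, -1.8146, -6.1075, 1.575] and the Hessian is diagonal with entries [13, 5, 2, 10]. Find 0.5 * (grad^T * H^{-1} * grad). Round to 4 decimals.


Step 1: H is diagonal, so H^(-1) * g = [-0.4858, -0.3629, -3.0538, 0.1575].
Step 2: g^T H^(-1) g = sum_i g_i^2 / H_ii
  = (-6.3149)^2/13 + (-1.8146)^2/5 + (-6.1075)^2/2 + (1.575)^2/10
  = 3.0675 + 0.6586 + 18.6508 + 0.2481 = 22.6249
Step 3: Objective decrease = 0.5 * g^T H^(-1) g = 11.3125


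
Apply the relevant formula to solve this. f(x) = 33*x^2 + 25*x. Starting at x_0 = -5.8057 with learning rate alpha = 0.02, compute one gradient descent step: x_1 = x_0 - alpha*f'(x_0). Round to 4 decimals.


We compute the gradient at x_0 and apply the update.
f'(x) = 66*x + 25
f'(-5.8057) = 66*-5.8057 + 25 = -358.1762
x_1 = -5.8057 - 0.02*-358.1762 = 1.3578


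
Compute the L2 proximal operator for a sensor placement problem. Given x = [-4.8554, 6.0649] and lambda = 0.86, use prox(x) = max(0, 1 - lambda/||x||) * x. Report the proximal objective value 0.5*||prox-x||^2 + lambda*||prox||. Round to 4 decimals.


Step 1: Compute ||x||.
||x|| = 7.769
Step 2: Compute scaling factor.
scale = max(0, 1 - 0.86/7.769) = 0.8893
Step 3: prox(x) = [-4.3179, 5.3935]
||prox(x)|| = 6.909
Step 4: Proximal objective.
0.5*||prox-x||^2 = 0.3698
lambda*||prox|| = 5.9417
Total = 6.3116


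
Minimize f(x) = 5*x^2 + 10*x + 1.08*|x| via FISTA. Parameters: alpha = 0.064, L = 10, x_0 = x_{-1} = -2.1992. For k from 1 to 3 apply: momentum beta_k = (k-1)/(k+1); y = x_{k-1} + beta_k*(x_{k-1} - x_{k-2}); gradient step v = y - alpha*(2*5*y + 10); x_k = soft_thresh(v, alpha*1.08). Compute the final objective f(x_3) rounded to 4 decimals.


FISTA on f(x) = 5*x^2 + 10*x + 1.08*|x|
L = 10, alpha = 0.064
Iteration 1: beta = 0.0, y = -2.1992 + 0.0*(-2.1992 + 2.1992) = -2.1992
  grad(y) = -11.992, v = y - alpha*grad = -1.4317
  prox(v) = soft_thresh(-1.4317, 0.0691) = -1.3626
Iteration 2: beta = 0.3333, y = -1.3626 + 0.3333*(-1.3626 + 2.1992) = -1.0837
  grad(y) = -0.8372, v = y - alpha*grad = -1.0301
  prox(v) = soft_thresh(-1.0301, 0.0691) = -0.961
Iteration 3: beta = 0.5, y = -0.961 + 0.5*(-0.961 + 1.3626) = -0.7602
  grad(y) = 2.3977, v = y - alpha*grad = -0.9137
  prox(v) = soft_thresh(-0.9137, 0.0691) = -0.8446
f(x_3) = 5*(-0.8446)^2 + 10*(-0.8446) + 1.08*|-0.8446| = -3.9671


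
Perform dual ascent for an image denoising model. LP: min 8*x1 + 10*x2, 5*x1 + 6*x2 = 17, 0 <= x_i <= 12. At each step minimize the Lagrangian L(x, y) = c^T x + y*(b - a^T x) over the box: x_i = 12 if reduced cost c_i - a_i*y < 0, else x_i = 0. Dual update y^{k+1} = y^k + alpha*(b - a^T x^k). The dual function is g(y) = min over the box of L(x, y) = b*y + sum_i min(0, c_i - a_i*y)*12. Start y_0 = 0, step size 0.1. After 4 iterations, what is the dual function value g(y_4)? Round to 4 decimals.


Dual ascent for LP: min 8*x1 + 10*x2, 5*x1 + 6*x2 = 17, 0 <= x_i <= 12
Step 1: y^k = 0.0, reduced costs: (8.0, 10.0)
  x^k = (0.0, 0.0), subgradient = b - a^T x = 17.0
  y^{k+1} = 0.0 + 0.1*17.0 = 1.7
Step 2: y^k = 1.7, reduced costs: (-0.5, -0.2)
  x^k = (12.0, 12.0), subgradient = b - a^T x = -115.0
  y^{k+1} = 1.7 + 0.1*-115.0 = -9.8
Step 3: y^k = -9.8, reduced costs: (57.0, 68.8)
  x^k = (0.0, 0.0), subgradient = b - a^T x = 17.0
  y^{k+1} = -9.8 + 0.1*17.0 = -8.1
Step 4: y^k = -8.1, reduced costs: (48.5, 58.6)
  x^k = (0.0, 0.0), subgradient = b - a^T x = 17.0
  y^{k+1} = -8.1 + 0.1*17.0 = -6.4
Dual objective at y_4 = -6.4: reduced costs (40.0, 48.4), box minimizer x = (0.0, 0.0)
g(y_4) = b*y + (c1 - a1*y)*x1 + (c2 - a2*y)*x2 = 17*(-6.4) + 40.0*0.0 + 48.4*0.0 = -108.8 + 0.0 + 0.0 = -108.8


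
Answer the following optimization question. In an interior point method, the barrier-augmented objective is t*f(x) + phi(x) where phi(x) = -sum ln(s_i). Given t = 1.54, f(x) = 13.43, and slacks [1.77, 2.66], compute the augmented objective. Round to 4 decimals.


Step 1: Compute log-barrier.
ln values: [0.571, 0.9783]
phi = -(0.571 + 0.9783) = -1.5493
Step 2: Compute augmented objective.
t*f(x) = 1.54*13.43 = 20.6822
Total = 20.6822 - 1.5493 = 19.1329


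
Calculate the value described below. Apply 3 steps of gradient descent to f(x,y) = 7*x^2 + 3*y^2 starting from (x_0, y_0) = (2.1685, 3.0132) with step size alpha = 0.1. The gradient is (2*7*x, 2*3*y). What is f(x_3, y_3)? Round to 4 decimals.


Gradient descent on f(x,y) = 7*x^2 + 3*y^2.
Starting point: (2.1685, 3.0132), alpha = 0.1
Step 1: grad_x = 2*7*2.1685 = 30.359, grad_y = 2*3*3.0132 = 18.0792
  x_1 = 2.1685 - 0.1*30.359 = -0.8674
  y_1 = 3.0132 - 0.1*18.0792 = 1.2053
Step 2: grad_x = 2*7*-0.8674 = -12.1436, grad_y = 2*3*1.2053 = 7.2317
  x_2 = -0.8674 - 0.1*-12.1436 = 0.347
  y_2 = 1.2053 - 0.1*7.2317 = 0.4821
Step 3: grad_x = 2*7*0.347 = 4.8574, grad_y = 2*3*0.4821 = 2.8927
  x_3 = 0.347 - 0.1*4.8574 = -0.1388
  y_3 = 0.4821 - 0.1*2.8927 = 0.1928
f(-0.1388, 0.1928) = 7*(-0.1388)^2 + 3*0.1928^2 = 0.2464


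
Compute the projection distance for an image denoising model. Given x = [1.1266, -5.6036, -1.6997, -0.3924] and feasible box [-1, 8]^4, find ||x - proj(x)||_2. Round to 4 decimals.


Project each component onto [-1, 8].
clip(1.1266) = 1.1266, clip(-5.6036) = -1.0, clip(-1.6997) = -1.0, clip(-0.3924) = -0.3924
Projection = [1.1266, -1.0, -1.0, -0.3924]
Squared diffs: [0.0, 21.1931, 0.4896, 0.0]
Distance = sqrt(21.6827) = 4.6565


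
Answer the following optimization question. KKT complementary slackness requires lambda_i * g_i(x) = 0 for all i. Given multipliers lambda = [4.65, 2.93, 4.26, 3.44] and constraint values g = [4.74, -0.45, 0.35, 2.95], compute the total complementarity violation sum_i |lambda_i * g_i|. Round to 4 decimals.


KKT complementary slackness check:
lambda_1 * g_1 = 4.65 * 4.74 = 22.041
lambda_2 * g_2 = 2.93 * -0.45 = -1.3185
lambda_3 * g_3 = 4.26 * 0.35 = 1.491
lambda_4 * g_4 = 3.44 * 2.95 = 10.148
Total violation = 22.041 + 1.3185 + 1.491 + 10.148 = 34.9985


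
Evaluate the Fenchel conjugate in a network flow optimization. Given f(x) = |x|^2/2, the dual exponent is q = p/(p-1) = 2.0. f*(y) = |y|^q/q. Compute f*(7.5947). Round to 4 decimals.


The conjugate exponent q satisfies 1/p + 1/q = 1.
p = 2, so q = 2/(2 - 1) = 2.0
|y|^q = 7.5947^2.0 = 57.6795
f*(7.5947) = 57.6795 / 2.0 = 28.8397


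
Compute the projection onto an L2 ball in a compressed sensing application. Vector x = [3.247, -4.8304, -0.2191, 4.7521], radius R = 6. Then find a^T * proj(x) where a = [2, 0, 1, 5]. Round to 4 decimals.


Step 1: Compute ||x|| (intermediates to 6 decimals).
||x|| = sqrt(3.247^2 + (-4.8304)^2 + (-0.2191)^2 + 4.7521^2) = 7.517063
Step 2: Project.
Since ||x|| > R, scale = R/||x|| = 6/7.517063 = 0.798184, proj(x) = scale * x
proj(x) = [2.591703, -3.855548, -0.174882, 3.79305]
Step 3: Dot product.
a^T * proj(x) = 2*2.591703 + 0*(-3.855548) + 1*(-0.174882) + 5*3.79305 = 23.9738


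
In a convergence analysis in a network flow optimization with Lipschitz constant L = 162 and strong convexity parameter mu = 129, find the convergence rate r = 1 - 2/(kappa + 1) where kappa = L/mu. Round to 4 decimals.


Step 1: Compute the condition number.
kappa = L/mu = 162/129 = 1.2558
Step 2: Compute the convergence rate.
r = 1 - 2/(kappa + 1) = 1 - 2*mu/(L + mu) = (L - mu)/(L + mu) = 33/291 = 0.1134


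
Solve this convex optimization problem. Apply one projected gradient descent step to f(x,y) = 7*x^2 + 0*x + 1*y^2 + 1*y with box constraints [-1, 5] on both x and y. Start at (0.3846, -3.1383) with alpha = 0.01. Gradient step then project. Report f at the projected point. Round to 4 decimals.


Step 1: Compute gradient at (0.3846, -3.1383).
grad_x = 2*7*0.3846 + 0 = 5.3844
grad_y = 2*1*-3.1383 + 1 = -5.2766
Step 2: Gradient step.
x_raw = 0.3846 - 0.01*5.3844 = 0.3308
y_raw = -3.1383 - 0.01*-5.2766 = -3.0855
Step 3: Project onto [-1, 5].
x_proj = clip(0.3308) = 0.3308
y_proj = clip(-3.0855) = -1.0
Step 4: Evaluate f.
f(0.3308, -1.0) = 0.7658


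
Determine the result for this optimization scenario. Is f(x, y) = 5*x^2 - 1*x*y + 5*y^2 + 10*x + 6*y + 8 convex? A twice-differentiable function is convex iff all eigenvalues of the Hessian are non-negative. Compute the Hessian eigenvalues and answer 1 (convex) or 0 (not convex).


The Hessian of f(x,y) = 5*x^2 - 1*x*y + 5*y^2 + 10*x + 6*y + 8 is:
H = [[10, -1], [-1, 10]]
Trace = 10 + 10 = 20
Determinant = 10*10 - (-1)^2 = 99
Discriminant = (20)^2 - 4*99 = 4.0
Eigenvalues: lambda_1 = 9.0, lambda_2 = 11.0
The function is convex.

1


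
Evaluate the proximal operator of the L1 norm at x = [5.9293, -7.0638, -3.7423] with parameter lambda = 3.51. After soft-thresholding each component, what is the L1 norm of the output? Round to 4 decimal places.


Soft-thresholding with lambda = 3.51:
prox(5.9293) = sign(5.9293)*max(|5.9293| - 3.51, 0) = 2.4193
prox(-7.0638) = sign(-7.0638)*max(|-7.0638| - 3.51, 0) = -3.5538
prox(-3.7423) = sign(-3.7423)*max(|-3.7423| - 3.51, 0) = -0.2323
prox(x) = [2.4193, -3.5538, -0.2323]
||prox(x)||_1 = 2.4193 + 3.5538 + 0.2323 = 6.2054


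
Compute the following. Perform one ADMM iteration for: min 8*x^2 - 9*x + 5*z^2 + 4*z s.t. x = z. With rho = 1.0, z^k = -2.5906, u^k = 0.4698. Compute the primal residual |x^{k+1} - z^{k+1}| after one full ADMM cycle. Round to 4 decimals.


ADMM iteration with rho = 1.0, z^k = -2.5906, u^k = 0.4698
Step 1: x-update.
Minimize 8*x^2 - 9*x + (1.0/2)*(x + 2.5906 + 0.4698)^2
FOC: (2*8 + 1.0)*x = 9 + 1.0*(-2.5906 - 0.4698)
x^{k+1} = 0.3494
Step 2: z-update.
Minimize 5*z^2 + 4*z + (1.0/2)*(0.3494 - z + 0.4698)^2
FOC: (2*5 + 1.0)*z = -4 + 1.0*(0.3494 + 0.4698)
z^{k+1} = -0.2892
Step 3: u-update.
u^{k+1} = 0.4698 + 0.3494 + 0.2892 = 1.1084
Step 4: Primal residual = |0.3494 + 0.2892| = 0.6386


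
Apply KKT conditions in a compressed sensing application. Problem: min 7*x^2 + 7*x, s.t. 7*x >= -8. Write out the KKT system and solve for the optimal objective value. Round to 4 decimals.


Step 1: Try lambda = 0 (constraint inactive).
Stationarity: 2*7*x + 7 = 0
x* = -7/(2*7) = -0.5
Check constraint: 7*-0.5 = -3.5 >= -8 -- satisfied.
Step 2: Compute optimal value.
f(x*) = 7*(-0.5)^2 + 7*(-0.5) = -1.75


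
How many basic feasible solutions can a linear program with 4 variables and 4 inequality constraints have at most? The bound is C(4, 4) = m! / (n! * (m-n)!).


Each vertex corresponds to some choice of n active constraints out of m, so the number of vertices is at most C(m, n) = m! / (n!(m-n)!).
m = 4, n = 4
Numerator: 4 * 3 * 2 * 1
Denominator: 4! = 24
C(4, 4) = 1


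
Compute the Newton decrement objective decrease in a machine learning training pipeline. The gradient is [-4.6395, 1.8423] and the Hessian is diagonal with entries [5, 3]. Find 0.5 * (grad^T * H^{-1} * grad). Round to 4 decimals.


Step 1: H is diagonal, so H^(-1) * g = [-0.9279, 0.6141].
Step 2: g^T H^(-1) g = sum_i g_i^2 / H_ii
  = (-4.6395)^2/5 + (1.8423)^2/3
  = 4.305 + 1.1314 = 5.4363
Step 3: Objective decrease = 0.5 * g^T H^(-1) g = 2.7182


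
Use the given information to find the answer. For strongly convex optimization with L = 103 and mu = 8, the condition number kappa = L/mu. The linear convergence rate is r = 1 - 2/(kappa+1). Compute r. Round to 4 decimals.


Step 1: Compute the condition number.
kappa = L/mu = 103/8 = 12.875
Step 2: Compute the convergence rate.
r = 1 - 2/(kappa + 1) = 1 - 2*mu/(L + mu) = (L - mu)/(L + mu) = 95/111 = 0.8559


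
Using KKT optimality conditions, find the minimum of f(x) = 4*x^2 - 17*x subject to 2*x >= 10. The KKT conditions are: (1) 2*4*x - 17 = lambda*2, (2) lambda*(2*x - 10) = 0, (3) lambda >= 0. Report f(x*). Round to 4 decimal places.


Step 1: Try lambda = 0 (constraint inactive).
x_unc = 17/(2*4) = 2.125
Check: 2*2.125 = 4.25 < 10 -- violated!
Step 2: Constraint must be active: 2*x = 10
x* = 10/2 = 5.0
lambda = (2*4*5.0 - 17)/2 = 11.5
Step 3: Compute optimal value.
f(x*) = 4*5.0^2 - 17*5.0 = 15.0


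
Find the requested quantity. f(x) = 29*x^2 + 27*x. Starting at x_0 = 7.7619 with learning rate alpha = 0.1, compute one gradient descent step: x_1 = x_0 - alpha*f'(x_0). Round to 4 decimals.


We compute the gradient at x_0 and apply the update.
f'(x) = 58*x + 27
f'(7.7619) = 58*7.7619 + 27 = 477.1902
x_1 = 7.7619 - 0.1*477.1902 = -39.9571


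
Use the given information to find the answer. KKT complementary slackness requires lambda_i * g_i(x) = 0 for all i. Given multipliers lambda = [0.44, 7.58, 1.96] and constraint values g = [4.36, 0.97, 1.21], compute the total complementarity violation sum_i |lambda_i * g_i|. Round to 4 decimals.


KKT complementary slackness check:
lambda_1 * g_1 = 0.44 * 4.36 = 1.9184
lambda_2 * g_2 = 7.58 * 0.97 = 7.3526
lambda_3 * g_3 = 1.96 * 1.21 = 2.3716
Total violation = 1.9184 + 7.3526 + 2.3716 = 11.6426


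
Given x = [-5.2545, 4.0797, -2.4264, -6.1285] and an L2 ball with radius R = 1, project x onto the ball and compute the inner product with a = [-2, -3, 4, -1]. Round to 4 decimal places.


Step 1: Compute ||x|| (intermediates to 6 decimals).
||x|| = sqrt((-5.2545)^2 + 4.0797^2 + (-2.4264)^2 + (-6.1285)^2) = 9.364809
Step 2: Project.
Since ||x|| > R, scale = R/||x|| = 1/9.364809 = 0.106783, proj(x) = scale * x
proj(x) = [-0.561091, 0.435643, -0.259098, -0.65442]
Step 3: Dot product.
a^T * proj(x) = -2*(-0.561091) - 3*0.435643 + 4*(-0.259098) - 1*(-0.65442) = -0.5667


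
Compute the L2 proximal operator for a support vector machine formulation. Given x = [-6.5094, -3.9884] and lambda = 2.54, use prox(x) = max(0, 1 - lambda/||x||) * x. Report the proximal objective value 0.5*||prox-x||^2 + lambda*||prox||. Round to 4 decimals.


Step 1: Compute ||x||.
||x|| = 7.6341
Step 2: Compute scaling factor.
scale = max(0, 1 - 2.54/7.6341) = 0.6673
Step 3: prox(x) = [-4.3436, -2.6614]
||prox(x)|| = 5.0941
Step 4: Proximal objective.
0.5*||prox-x||^2 = 3.2258
lambda*||prox|| = 12.939
Total = 16.1648


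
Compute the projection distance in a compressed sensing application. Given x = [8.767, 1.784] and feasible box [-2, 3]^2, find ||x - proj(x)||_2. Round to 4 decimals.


Project each component onto [-2, 3].
clip(8.767) = 3.0, clip(1.784) = 1.784
Projection = [3.0, 1.784]
Squared diffs: [33.2583, 0.0]
Distance = sqrt(33.2583) = 5.767


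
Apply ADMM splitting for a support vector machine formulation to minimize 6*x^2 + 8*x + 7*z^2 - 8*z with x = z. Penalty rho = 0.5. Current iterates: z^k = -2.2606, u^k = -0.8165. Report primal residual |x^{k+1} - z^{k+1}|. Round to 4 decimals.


ADMM iteration with rho = 0.5, z^k = -2.2606, u^k = -0.8165
Step 1: x-update.
Minimize 6*x^2 + 8*x + (0.5/2)*(x + 2.2606 - 0.8165)^2
FOC: (2*6 + 0.5)*x = -8 + 0.5*(-2.2606 + 0.8165)
x^{k+1} = -0.6978
Step 2: z-update.
Minimize 7*z^2 - 8*z + (0.5/2)*(-0.6978 - z - 0.8165)^2
FOC: (2*7 + 0.5)*z = 8 + 0.5*(-0.6978 - 0.8165)
z^{k+1} = 0.4995
Step 3: u-update.
u^{k+1} = -0.8165 - 0.6978 - 0.4995 = -2.0138
Step 4: Primal residual = |-0.6978 - 0.4995| = 1.1973


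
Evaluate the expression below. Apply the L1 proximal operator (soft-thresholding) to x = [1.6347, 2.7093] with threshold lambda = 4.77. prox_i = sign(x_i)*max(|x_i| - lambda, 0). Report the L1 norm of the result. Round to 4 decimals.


Soft-thresholding with lambda = 4.77:
prox(1.6347) = sign(1.6347)*max(|1.6347| - 4.77, 0) = 0.0
prox(2.7093) = sign(2.7093)*max(|2.7093| - 4.77, 0) = 0.0
prox(x) = [0.0, 0.0]
||prox(x)||_1 = 0.0 + 0.0 = 0.0


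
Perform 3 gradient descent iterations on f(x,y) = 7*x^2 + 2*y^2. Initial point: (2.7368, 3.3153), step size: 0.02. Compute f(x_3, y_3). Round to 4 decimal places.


Gradient descent on f(x,y) = 7*x^2 + 2*y^2.
Starting point: (2.7368, 3.3153), alpha = 0.02
Step 1: grad_x = 2*7*2.7368 = 38.3152, grad_y = 2*2*3.3153 = 13.2612
  x_1 = 2.7368 - 0.02*38.3152 = 1.9705
  y_1 = 3.3153 - 0.02*13.2612 = 3.0501
Step 2: grad_x = 2*7*1.9705 = 27.5869, grad_y = 2*2*3.0501 = 12.2003
  x_2 = 1.9705 - 0.02*27.5869 = 1.4188
  y_2 = 3.0501 - 0.02*12.2003 = 2.8061
Step 3: grad_x = 2*7*1.4188 = 19.8626, grad_y = 2*2*2.8061 = 11.2243
  x_3 = 1.4188 - 0.02*19.8626 = 1.0215
  y_3 = 2.8061 - 0.02*11.2243 = 2.5816
f(1.0215, 2.5816) = 7*1.0215^2 + 2*2.5816^2 = 20.6335


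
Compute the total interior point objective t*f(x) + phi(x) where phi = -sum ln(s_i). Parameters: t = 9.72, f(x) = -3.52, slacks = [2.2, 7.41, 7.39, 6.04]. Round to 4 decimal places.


Step 1: Compute log-barrier.
ln values: [0.7885, 2.0028, 2.0001, 1.7984]
phi = -(0.7885 + 2.0028 + 2.0001 + 1.7984) = -6.5898
Step 2: Compute augmented objective.
t*f(x) = 9.72*-3.52 = -34.2144
Total = -34.2144 - 6.5898 = -40.8042


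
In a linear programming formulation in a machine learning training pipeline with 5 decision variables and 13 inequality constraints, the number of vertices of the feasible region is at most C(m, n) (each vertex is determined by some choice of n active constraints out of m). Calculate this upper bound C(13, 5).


Each vertex corresponds to some choice of n active constraints out of m, so the number of vertices is at most C(m, n) = m! / (n!(m-n)!).
m = 13, n = 5
Numerator: 13 * 12 * 11 * 10 * 9
Denominator: 5! = 120
C(13, 5) = 1287


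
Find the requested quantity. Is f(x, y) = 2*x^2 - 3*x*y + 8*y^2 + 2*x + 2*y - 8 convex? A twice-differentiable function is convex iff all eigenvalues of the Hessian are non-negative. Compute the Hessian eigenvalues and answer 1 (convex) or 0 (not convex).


The Hessian of f(x,y) = 2*x^2 - 3*x*y + 8*y^2 + 2*x + 2*y - 8 is:
H = [[4, -3], [-3, 16]]
Trace = 4 + 16 = 20
Determinant = 4*16 - (-3)^2 = 55
Discriminant = (20)^2 - 4*55 = 180.0
Eigenvalues: lambda_1 = 3.2918, lambda_2 = 16.7082
The function is convex.

1


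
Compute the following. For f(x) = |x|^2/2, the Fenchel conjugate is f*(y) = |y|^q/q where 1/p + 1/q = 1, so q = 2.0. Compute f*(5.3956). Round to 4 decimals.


The conjugate exponent q satisfies 1/p + 1/q = 1.
p = 2, so q = 2/(2 - 1) = 2.0
|y|^q = 5.3956^2.0 = 29.1125
f*(5.3956) = 29.1125 / 2.0 = 14.5562


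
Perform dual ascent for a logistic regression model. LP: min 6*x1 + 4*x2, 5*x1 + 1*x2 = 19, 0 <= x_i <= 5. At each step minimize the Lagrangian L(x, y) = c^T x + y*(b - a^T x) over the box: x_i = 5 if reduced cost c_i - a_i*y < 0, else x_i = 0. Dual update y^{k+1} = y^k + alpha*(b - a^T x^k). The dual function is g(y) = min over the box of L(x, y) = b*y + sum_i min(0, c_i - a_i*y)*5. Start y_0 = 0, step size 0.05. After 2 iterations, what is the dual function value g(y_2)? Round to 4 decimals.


Dual ascent for LP: min 6*x1 + 4*x2, 5*x1 + 1*x2 = 19, 0 <= x_i <= 5
Step 1: y^k = 0.0, reduced costs: (6.0, 4.0)
  x^k = (0.0, 0.0), subgradient = b - a^T x = 19.0
  y^{k+1} = 0.0 + 0.05*19.0 = 0.95
Step 2: y^k = 0.95, reduced costs: (1.25, 3.05)
  x^k = (0.0, 0.0), subgradient = b - a^T x = 19.0
  y^{k+1} = 0.95 + 0.05*19.0 = 1.9
Dual objective at y_2 = 1.9: reduced costs (-3.5, 2.1), box minimizer x = (5.0, 0.0)
g(y_2) = b*y + (c1 - a1*y)*x1 + (c2 - a2*y)*x2 = 19*1.9 + (-3.5)*5.0 + 2.1*0.0 = 36.1 - 17.5 + 0.0 = 18.6


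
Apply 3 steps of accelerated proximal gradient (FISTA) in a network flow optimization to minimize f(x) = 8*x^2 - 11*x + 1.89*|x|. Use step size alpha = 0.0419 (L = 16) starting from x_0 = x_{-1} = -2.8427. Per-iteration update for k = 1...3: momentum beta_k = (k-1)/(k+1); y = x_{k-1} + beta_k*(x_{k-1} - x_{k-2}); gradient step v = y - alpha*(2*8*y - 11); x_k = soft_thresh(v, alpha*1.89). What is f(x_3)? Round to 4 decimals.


FISTA on f(x) = 8*x^2 - 11*x + 1.89*|x|
L = 16, alpha = 0.0419
Iteration 1: beta = 0.0, y = -2.8427 + 0.0*(-2.8427 + 2.8427) = -2.8427
  grad(y) = -56.4832, v = y - alpha*grad = -0.4761
  prox(v) = soft_thresh(-0.4761, 0.0792) = -0.3969
Iteration 2: beta = 0.3333, y = -0.3969 + 0.3333*(-0.3969 + 2.8427) = 0.4184
  grad(y) = -4.3053, v = y - alpha*grad = 0.5988
  prox(v) = soft_thresh(0.5988, 0.0792) = 0.5196
Iteration 3: beta = 0.5, y = 0.5196 + 0.5*(0.5196 + 0.3969) = 0.9779
  grad(y) = 4.6458, v = y - alpha*grad = 0.7832
  prox(v) = soft_thresh(0.7832, 0.0792) = 0.704
f(x_3) = 8*0.704^2 - 11*0.704 + 1.89*|0.704| = -2.4485
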